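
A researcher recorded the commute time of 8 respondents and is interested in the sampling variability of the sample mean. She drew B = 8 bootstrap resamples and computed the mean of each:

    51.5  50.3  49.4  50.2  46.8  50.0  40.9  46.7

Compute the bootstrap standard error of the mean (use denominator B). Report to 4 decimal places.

SE* = 3.1913

Bootstrap SE is the standard deviation of the 8 replicate means.
Mean of replicates: (51.5 + 50.3 + 49.4 + 50.2 + 46.8 + 50.0 + 40.9 + 46.7) / 8 = 385.80000 / 8 = 48.22500
Sum of squared deviations: (+3.27500)² + (+2.07500)² + (+1.17500)² + (+1.97500)² + (−1.42500)² + (+1.77500)² + (−7.32500)² + (−1.52500)² = 81.47500
Variance = 81.47500 / 8 = 10.18438
SE* = √10.18438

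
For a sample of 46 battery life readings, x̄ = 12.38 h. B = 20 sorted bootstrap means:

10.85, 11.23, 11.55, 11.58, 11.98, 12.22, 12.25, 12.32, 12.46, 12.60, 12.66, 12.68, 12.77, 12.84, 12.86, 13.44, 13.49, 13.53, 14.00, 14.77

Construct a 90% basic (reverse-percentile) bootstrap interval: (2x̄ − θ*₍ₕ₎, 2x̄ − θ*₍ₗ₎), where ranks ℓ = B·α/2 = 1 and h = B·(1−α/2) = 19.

(10.76, 13.91)

Percentile endpoints at ranks 1 and 19: θ*₍1₎ = 10.85, θ*₍19₎ = 14.00.
Basic interval reflects these around x̄:
  lower = 2 × 12.38 − 14.00 = 10.76
  upper = 2 × 12.38 − 10.85 = 13.91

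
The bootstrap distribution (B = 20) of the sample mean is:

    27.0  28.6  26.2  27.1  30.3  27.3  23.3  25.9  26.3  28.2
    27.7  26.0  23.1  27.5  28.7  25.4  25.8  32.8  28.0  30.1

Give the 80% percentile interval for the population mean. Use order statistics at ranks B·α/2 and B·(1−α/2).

(23.3, 30.1)

Sorted replicates: 23.1, 23.3, 25.4, 25.8, 25.9, 26.0, 26.2, 26.3, 27.0, 27.1, 27.3, 27.5, 27.7, 28.0, 28.2, 28.6, 28.7, 30.1, 30.3, 32.8
α = 0.20; lower rank = 20 × 0.100 = 2; upper rank = 20 × 0.900 = 18.
The 2nd smallest replicate is 23.3; the 18th is 30.1.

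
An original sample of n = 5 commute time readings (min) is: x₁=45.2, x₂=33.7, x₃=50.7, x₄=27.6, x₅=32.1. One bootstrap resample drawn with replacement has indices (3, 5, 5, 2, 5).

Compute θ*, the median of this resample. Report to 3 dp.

Resample values: 50.7, 32.1, 32.1, 33.7, 32.1.
Sorted: 32.1, 32.1, 32.1, 33.7, 50.7
Median = middle value = 32.100

θ* = 32.100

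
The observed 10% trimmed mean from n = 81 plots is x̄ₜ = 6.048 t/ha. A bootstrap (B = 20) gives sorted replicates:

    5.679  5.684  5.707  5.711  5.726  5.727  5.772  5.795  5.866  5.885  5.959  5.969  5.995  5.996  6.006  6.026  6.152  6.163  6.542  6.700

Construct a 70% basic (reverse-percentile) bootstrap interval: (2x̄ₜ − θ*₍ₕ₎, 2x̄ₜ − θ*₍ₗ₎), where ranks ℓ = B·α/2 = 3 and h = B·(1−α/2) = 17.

(5.944, 6.389)

Percentile endpoints at ranks 3 and 17: θ*₍3₎ = 5.707, θ*₍17₎ = 6.152.
Basic interval reflects these around x̄ₜ:
  lower = 2 × 6.048 − 6.152 = 5.944
  upper = 2 × 6.048 − 5.707 = 6.389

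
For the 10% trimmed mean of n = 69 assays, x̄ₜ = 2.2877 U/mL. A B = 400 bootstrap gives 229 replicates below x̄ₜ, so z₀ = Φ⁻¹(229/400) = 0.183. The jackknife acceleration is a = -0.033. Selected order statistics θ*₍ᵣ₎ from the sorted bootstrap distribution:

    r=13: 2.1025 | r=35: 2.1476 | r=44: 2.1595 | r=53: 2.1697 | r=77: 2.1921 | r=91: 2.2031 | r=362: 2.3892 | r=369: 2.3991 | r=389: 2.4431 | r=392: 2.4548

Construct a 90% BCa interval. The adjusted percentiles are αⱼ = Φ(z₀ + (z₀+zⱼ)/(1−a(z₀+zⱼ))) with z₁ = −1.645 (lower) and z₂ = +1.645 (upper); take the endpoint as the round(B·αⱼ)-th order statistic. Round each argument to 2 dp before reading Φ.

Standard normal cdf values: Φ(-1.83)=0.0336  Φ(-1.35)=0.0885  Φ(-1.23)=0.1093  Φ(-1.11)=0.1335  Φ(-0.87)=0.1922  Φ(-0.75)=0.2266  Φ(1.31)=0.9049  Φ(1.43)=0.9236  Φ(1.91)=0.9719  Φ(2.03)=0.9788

Lower: z₀ + z₁ = 0.183 + (-1.645) = -1.462; 1 − a(z₀+z₁) = 1 − (-0.033)(-1.462) = 0.9518; argument = 0.183 + (-1.462)/0.9518 = -1.3531 → -1.35.
α₁ = Φ(-1.35) = 0.0885; rank = round(400 × 0.0885) = 35; θ*₍35₎ = 2.1476.
Upper: z₀ + z₂ = 1.828; 1 − a(z₀+z₂) = 1.0603; argument = 1.9070 → 1.91; α₂ = 0.9719; rank = 389; θ*₍389₎ = 2.4431.

(2.1476, 2.4431)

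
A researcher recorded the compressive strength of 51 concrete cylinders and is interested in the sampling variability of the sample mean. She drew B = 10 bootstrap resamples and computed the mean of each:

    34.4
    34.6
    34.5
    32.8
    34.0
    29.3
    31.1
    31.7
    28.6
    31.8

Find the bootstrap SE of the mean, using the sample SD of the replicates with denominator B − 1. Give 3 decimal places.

Bootstrap SE is the standard deviation of the 10 replicate means.
Mean of replicates: (34.4 + 34.6 + 34.5 + 32.8 + 34.0 + 29.3 + 31.1 + 31.7 + 28.6 + 31.8) / 10 = 322.8000 / 10 = 32.2800
Sum of squared deviations: (+2.1200)² + (+2.3200)² + (+2.2200)² + (+0.5200)² + (+1.7200)² + (−2.9800)² + (−1.1800)² + (−0.5800)² + (−3.6800)² + (−0.4800)² = 42.4160
Variance = 42.4160 / 9 = 4.7129
SE* = √4.7129

SE* = 2.171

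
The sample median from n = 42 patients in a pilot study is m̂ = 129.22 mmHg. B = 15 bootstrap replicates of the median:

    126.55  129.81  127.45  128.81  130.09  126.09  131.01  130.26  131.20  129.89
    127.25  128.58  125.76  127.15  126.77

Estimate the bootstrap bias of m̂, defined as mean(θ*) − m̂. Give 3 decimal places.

mean(θ*) = (126.55 + 129.81 + 127.45 + 128.81 + 130.09 + 126.09 + 131.01 + 130.26 + 131.20 + 129.89 + 127.25 + 128.58 + 125.76 + 127.15 + 126.77) / 15 = 128.4447
bias = 128.4447 − 129.22

bias = −0.775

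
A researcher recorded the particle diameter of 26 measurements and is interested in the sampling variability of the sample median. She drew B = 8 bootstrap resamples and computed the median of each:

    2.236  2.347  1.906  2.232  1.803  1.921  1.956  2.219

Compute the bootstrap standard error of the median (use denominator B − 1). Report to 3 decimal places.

SE* = 0.202

Bootstrap SE is the standard deviation of the 8 replicate medians.
Mean of replicates: (2.236 + 2.347 + 1.906 + 2.232 + 1.803 + 1.921 + 1.956 + 2.219) / 8 = 16.6200 / 8 = 2.0775
Sum of squared deviations: (+0.1585)² + (+0.2695)² + (−0.1715)² + (+0.1545)² + (−0.2745)² + (−0.1565)² + (−0.1215)² + (+0.1415)² = 0.2857
Variance = 0.2857 / 7 = 0.0408
SE* = √0.0408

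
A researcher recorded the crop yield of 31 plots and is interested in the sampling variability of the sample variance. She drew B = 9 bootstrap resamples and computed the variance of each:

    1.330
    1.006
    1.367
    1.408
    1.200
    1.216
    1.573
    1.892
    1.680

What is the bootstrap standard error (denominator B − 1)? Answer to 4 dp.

SE* = 0.2704

Bootstrap SE is the standard deviation of the 9 replicate variances.
Mean of replicates: (1.330 + 1.006 + 1.367 + 1.408 + 1.200 + 1.216 + 1.573 + 1.892 + 1.680) / 9 = 12.67200 / 9 = 1.40800
Sum of squared deviations: (−0.07800)² + (−0.40200)² + (−0.04100)² + (−0.00000)² + (−0.20800)² + (−0.19200)² + (+0.16500)² + (+0.48400)² + (+0.27200)² = 0.58496
Variance = 0.58496 / 8 = 0.07312
SE* = √0.07312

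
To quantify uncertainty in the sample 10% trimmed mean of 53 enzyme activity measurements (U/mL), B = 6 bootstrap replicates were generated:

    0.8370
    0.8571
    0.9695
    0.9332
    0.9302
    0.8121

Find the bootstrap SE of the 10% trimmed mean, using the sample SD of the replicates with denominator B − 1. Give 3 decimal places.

SE* = 0.063

Bootstrap SE is the standard deviation of the 6 replicate 10% trimmed means.
Mean of replicates: (0.8370 + 0.8571 + 0.9695 + 0.9332 + 0.9302 + 0.8121) / 6 = 5.33910 / 6 = 0.88985
Sum of squared deviations: (−0.05285)² + (−0.03275)² + (+0.07965)² + (+0.04335)² + (+0.04035)² + (−0.07775)² = 0.01976
Variance = 0.01976 / 5 = 0.00395
SE* = √0.00395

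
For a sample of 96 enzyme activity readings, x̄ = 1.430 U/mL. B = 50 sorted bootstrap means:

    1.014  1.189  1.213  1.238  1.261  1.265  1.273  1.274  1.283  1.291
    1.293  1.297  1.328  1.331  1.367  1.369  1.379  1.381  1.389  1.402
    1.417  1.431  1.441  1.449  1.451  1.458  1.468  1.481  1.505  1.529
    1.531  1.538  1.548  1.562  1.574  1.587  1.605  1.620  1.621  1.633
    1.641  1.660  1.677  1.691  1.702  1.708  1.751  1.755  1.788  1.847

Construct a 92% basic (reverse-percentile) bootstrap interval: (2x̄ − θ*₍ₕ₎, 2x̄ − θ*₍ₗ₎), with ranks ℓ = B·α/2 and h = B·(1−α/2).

Percentile endpoints at ranks 2 and 48: θ*₍2₎ = 1.189, θ*₍48₎ = 1.755.
Basic interval reflects these around x̄:
  lower = 2 × 1.430 − 1.755 = 1.105
  upper = 2 × 1.430 − 1.189 = 1.671

(1.105, 1.671)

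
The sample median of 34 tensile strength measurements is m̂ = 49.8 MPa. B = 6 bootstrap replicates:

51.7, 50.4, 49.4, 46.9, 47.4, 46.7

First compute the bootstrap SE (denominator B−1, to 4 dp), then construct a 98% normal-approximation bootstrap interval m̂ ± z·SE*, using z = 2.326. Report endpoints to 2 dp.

(45.00, 54.60)

Mean of replicates = 48.7500; sum of squared deviations = 21.2950; SE* = √(21.2950/5) = 2.0637
Margin = 2.326 × 2.0637 = 4.800
Interval: 49.8 ± 4.800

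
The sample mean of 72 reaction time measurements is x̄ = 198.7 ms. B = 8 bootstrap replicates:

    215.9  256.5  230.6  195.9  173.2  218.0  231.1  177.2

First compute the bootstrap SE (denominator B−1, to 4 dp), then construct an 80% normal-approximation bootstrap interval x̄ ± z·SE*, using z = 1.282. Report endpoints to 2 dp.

(162.06, 235.34)

Mean of replicates = 212.3000; sum of squared deviations = 5717.2000; SE* = √(5717.2000/7) = 28.5787
Margin = 1.282 × 28.5787 = 36.638
Interval: 198.7 ± 36.638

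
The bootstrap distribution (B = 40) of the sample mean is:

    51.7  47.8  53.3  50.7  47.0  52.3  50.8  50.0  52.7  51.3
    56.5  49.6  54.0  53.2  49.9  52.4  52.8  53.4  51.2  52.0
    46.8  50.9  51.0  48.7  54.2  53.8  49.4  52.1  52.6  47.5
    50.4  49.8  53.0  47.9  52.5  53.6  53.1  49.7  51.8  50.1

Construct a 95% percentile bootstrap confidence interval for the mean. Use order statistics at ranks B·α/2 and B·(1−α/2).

Sorted replicates: 46.8, 47.0, 47.5, 47.8, 47.9, 48.7, 49.4, 49.6, 49.7, 49.8, 49.9, 50.0, 50.1, 50.4, 50.7, 50.8, 50.9, 51.0, 51.2, 51.3, 51.7, 51.8, 52.0, 52.1, 52.3, 52.4, 52.5, 52.6, 52.7, 52.8, 53.0, 53.1, 53.2, 53.3, 53.4, 53.6, 53.8, 54.0, 54.2, 56.5
α = 0.05; lower rank = 40 × 0.025 = 1; upper rank = 40 × 0.975 = 39.
The 1st smallest replicate is 46.8; the 39th is 54.2.

(46.8, 54.2)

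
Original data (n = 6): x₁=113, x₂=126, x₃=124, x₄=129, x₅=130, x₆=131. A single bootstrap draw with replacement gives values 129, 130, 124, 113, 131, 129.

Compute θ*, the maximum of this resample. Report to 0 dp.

Maximum = 131

θ* = 131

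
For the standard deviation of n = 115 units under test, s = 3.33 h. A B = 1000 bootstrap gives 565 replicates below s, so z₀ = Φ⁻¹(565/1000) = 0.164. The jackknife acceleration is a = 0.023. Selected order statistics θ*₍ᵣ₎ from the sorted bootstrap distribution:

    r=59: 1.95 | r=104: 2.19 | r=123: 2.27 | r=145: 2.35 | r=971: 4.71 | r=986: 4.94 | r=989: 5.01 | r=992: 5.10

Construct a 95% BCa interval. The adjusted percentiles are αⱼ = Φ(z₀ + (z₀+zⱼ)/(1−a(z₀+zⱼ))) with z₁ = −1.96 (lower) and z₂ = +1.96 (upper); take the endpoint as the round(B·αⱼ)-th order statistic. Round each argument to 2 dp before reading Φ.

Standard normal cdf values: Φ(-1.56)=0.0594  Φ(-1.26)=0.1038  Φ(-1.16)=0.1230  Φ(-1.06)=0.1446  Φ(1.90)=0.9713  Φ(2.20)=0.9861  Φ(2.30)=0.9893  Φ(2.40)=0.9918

(1.95, 5.10)

Lower: z₀ + z₁ = 0.164 + (-1.960) = -1.796; 1 − a(z₀+z₁) = 1 − (0.023)(-1.796) = 1.0413; argument = 0.164 + (-1.796)/1.0413 = -1.5608 → -1.56.
α₁ = Φ(-1.56) = 0.0594; rank = round(1000 × 0.0594) = 59; θ*₍59₎ = 1.95.
Upper: z₀ + z₂ = 2.124; 1 − a(z₀+z₂) = 0.9511; argument = 2.3971 → 2.40; α₂ = 0.9918; rank = 992; θ*₍992₎ = 5.10.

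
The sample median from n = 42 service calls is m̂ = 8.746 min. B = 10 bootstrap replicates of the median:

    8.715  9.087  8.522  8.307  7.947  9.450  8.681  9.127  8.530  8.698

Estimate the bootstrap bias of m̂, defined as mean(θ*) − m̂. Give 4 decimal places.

bias = −0.0396

mean(θ*) = (8.715 + 9.087 + 8.522 + 8.307 + 7.947 + 9.450 + 8.681 + 9.127 + 8.530 + 8.698) / 10 = 8.70640
bias = 8.70640 − 8.746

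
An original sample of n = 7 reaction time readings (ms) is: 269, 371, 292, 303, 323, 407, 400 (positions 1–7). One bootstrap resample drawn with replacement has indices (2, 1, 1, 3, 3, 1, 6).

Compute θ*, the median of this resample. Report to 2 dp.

θ* = 292.00

Resample values: 371, 269, 269, 292, 292, 269, 407.
Sorted: 269, 269, 269, 292, 292, 371, 407
Median = middle value = 292.00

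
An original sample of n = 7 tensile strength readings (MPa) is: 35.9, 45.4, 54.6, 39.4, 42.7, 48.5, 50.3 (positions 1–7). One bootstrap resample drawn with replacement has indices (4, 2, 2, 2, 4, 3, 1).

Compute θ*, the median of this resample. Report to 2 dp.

Resample values: 39.4, 45.4, 45.4, 45.4, 39.4, 54.6, 35.9.
Sorted: 35.9, 39.4, 39.4, 45.4, 45.4, 45.4, 54.6
Median = middle value = 45.40

θ* = 45.40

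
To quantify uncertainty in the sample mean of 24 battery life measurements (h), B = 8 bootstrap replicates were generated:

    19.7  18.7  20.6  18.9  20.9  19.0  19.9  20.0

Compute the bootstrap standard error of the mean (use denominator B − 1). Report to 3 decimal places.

Bootstrap SE is the standard deviation of the 8 replicate means.
Mean of replicates: (19.7 + 18.7 + 20.6 + 18.9 + 20.9 + 19.0 + 19.9 + 20.0) / 8 = 157.7000 / 8 = 19.7125
Sum of squared deviations: (−0.0125)² + (−1.0125)² + (+0.8875)² + (−0.8125)² + (+1.1875)² + (−0.7125)² + (+0.1875)² + (+0.2875)² = 4.5088
Variance = 4.5088 / 7 = 0.6441
SE* = √0.6441

SE* = 0.803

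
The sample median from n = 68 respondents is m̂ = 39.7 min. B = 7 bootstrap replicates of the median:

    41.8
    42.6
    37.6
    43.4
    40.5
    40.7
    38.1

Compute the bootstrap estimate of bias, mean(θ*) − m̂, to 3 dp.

mean(θ*) = (41.8 + 42.6 + 37.6 + 43.4 + 40.5 + 40.7 + 38.1) / 7 = 40.6714
bias = 40.6714 − 39.7

bias = +0.971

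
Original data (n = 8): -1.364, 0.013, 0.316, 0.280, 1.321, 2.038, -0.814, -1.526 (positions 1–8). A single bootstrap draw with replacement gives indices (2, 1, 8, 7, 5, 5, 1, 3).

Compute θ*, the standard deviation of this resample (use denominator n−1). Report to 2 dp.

Resample values: 0.013, -1.364, -1.526, -0.814, 1.321, 1.321, -1.364, 0.316.
Mean = -0.2621; sum of squared deviations = 9.7527
s² = 9.7527 / 7 = 1.3932
s = √1.3932 = 1.18

θ* = 1.18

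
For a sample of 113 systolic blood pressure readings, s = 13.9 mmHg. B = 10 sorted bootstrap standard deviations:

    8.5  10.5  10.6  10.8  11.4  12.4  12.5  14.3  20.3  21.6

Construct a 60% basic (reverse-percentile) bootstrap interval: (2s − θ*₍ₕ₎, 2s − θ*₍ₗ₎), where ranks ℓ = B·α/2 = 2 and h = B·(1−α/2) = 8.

(13.5, 17.3)

Percentile endpoints at ranks 2 and 8: θ*₍2₎ = 10.5, θ*₍8₎ = 14.3.
Basic interval reflects these around s:
  lower = 2 × 13.9 − 14.3 = 13.5
  upper = 2 × 13.9 − 10.5 = 17.3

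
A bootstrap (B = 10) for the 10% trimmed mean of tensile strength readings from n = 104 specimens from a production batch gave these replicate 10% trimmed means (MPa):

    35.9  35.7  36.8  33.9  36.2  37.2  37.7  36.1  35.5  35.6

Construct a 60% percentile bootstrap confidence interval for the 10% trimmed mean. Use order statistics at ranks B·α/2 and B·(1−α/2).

(35.5, 36.8)

Sorted replicates: 33.9, 35.5, 35.6, 35.7, 35.9, 36.1, 36.2, 36.8, 37.2, 37.7
α = 0.40; lower rank = 10 × 0.200 = 2; upper rank = 10 × 0.800 = 8.
The 2nd smallest replicate is 35.5; the 8th is 36.8.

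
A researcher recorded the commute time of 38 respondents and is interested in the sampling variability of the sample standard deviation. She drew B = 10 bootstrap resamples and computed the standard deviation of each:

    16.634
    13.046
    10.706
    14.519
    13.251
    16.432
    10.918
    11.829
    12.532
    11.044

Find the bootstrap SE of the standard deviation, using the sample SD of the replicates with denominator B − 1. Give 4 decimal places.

Bootstrap SE is the standard deviation of the 10 replicate standard deviations.
Mean of replicates: (16.634 + 13.046 + 10.706 + 14.519 + 13.251 + 16.432 + 10.918 + 11.829 + 12.532 + 11.044) / 10 = 130.91100 / 10 = 13.09110
Sum of squared deviations: (+3.54290)² + (−0.04510)² + (−2.38510)² + (+1.42790)² + (+0.15990)² + (+3.34090)² + (−2.17310)² + (−1.26210)² + (−0.55910)² + (−2.04710)² = 42.28743
Variance = 42.28743 / 9 = 4.69860
SE* = √4.69860

SE* = 2.1676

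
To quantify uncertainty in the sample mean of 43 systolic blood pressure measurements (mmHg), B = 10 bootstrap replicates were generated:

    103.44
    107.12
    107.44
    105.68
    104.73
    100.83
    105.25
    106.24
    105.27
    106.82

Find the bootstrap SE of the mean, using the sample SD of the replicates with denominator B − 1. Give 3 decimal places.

SE* = 1.972

Bootstrap SE is the standard deviation of the 10 replicate means.
Mean of replicates: (103.44 + 107.12 + 107.44 + 105.68 + 104.73 + 100.83 + 105.25 + 106.24 + 105.27 + 106.82) / 10 = 1052.8200 / 10 = 105.2820
Sum of squared deviations: (−1.8420)² + (+1.8380)² + (+2.1580)² + (+0.3980)² + (−0.5520)² + (−4.4520)² + (−0.0320)² + (+0.9580)² + (−0.0120)² + (+1.5380)² = 34.9960
Variance = 34.9960 / 9 = 3.8884
SE* = √3.8884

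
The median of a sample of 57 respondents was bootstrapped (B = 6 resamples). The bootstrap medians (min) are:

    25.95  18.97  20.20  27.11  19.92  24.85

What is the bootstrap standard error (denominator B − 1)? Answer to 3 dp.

Bootstrap SE is the standard deviation of the 6 replicate medians.
Mean of replicates: (25.95 + 18.97 + 20.20 + 27.11 + 19.92 + 24.85) / 6 = 137.0000 / 6 = 22.8333
Sum of squared deviations: (+3.1167)² + (−3.8633)² + (−2.6333)² + (+4.2767)² + (−2.9133)² + (+2.0167)² = 62.4177
Variance = 62.4177 / 5 = 12.4835
SE* = √12.4835

SE* = 3.533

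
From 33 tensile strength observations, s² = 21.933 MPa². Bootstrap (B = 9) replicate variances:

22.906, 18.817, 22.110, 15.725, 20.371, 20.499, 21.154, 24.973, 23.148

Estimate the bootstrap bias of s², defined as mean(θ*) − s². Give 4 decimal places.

bias = −0.8549

mean(θ*) = (22.906 + 18.817 + 22.110 + 15.725 + 20.371 + 20.499 + 21.154 + 24.973 + 23.148) / 9 = 21.07811
bias = 21.07811 − 21.933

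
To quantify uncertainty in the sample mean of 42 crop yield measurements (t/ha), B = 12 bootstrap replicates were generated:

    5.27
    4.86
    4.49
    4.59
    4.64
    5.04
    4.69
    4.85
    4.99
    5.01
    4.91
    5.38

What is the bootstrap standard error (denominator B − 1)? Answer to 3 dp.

SE* = 0.267

Bootstrap SE is the standard deviation of the 12 replicate means.
Mean of replicates: (5.27 + 4.86 + 4.49 + 4.59 + 4.64 + 5.04 + 4.69 + 4.85 + 4.99 + 5.01 + 4.91 + 5.38) / 12 = 58.7200 / 12 = 4.8933
Sum of squared deviations: (+0.3767)² + (−0.0333)² + (−0.4033)² + (−0.3033)² + (−0.2533)² + (+0.1467)² + (−0.2033)² + (−0.0433)² + (+0.0967)² + (+0.1167)² + (+0.0167)² + (+0.4867)² = 0.7867
Variance = 0.7867 / 11 = 0.0715
SE* = √0.0715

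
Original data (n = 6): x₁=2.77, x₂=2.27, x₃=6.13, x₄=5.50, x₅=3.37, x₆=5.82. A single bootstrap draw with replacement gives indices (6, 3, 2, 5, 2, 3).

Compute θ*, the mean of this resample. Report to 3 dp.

θ* = 4.332

Resample values: 5.82, 6.13, 2.27, 3.37, 2.27, 6.13.
Mean = (5.82 + 6.13 + 2.27 + 3.37 + 2.27 + 6.13) / 6 = 25.990 / 6 = 4.332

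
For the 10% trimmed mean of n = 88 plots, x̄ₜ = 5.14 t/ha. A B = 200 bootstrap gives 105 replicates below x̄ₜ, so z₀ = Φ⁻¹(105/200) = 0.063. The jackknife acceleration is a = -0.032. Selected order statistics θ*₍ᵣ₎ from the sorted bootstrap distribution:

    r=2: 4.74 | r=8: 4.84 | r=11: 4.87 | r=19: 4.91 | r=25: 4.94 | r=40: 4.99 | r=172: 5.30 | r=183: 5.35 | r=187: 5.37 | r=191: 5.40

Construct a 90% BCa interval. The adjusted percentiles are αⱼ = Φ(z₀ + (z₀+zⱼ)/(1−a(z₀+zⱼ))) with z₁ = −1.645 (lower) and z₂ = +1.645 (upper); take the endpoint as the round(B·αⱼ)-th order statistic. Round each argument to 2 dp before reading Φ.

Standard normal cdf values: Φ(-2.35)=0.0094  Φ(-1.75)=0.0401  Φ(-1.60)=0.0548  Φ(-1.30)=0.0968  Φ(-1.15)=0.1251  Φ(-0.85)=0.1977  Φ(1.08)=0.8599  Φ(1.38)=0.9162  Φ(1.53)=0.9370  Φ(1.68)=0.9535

Lower: z₀ + z₁ = 0.063 + (-1.645) = -1.582; 1 − a(z₀+z₁) = 1 − (-0.032)(-1.582) = 0.9494; argument = 0.063 + (-1.582)/0.9494 = -1.6034 → -1.60.
α₁ = Φ(-1.60) = 0.0548; rank = round(200 × 0.0548) = 11; θ*₍11₎ = 4.87.
Upper: z₀ + z₂ = 1.708; 1 − a(z₀+z₂) = 1.0547; argument = 1.6825 → 1.68; α₂ = 0.9535; rank = 191; θ*₍191₎ = 5.40.

(4.87, 5.40)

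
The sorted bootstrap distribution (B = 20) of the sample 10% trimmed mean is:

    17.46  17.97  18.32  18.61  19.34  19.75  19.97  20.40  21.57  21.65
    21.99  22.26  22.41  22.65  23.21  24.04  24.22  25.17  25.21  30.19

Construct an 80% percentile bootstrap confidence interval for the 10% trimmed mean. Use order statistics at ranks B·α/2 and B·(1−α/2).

α = 0.20; lower rank = 20 × 0.100 = 2; upper rank = 20 × 0.900 = 18.
The 2nd smallest replicate is 17.97; the 18th is 25.17.

(17.97, 25.17)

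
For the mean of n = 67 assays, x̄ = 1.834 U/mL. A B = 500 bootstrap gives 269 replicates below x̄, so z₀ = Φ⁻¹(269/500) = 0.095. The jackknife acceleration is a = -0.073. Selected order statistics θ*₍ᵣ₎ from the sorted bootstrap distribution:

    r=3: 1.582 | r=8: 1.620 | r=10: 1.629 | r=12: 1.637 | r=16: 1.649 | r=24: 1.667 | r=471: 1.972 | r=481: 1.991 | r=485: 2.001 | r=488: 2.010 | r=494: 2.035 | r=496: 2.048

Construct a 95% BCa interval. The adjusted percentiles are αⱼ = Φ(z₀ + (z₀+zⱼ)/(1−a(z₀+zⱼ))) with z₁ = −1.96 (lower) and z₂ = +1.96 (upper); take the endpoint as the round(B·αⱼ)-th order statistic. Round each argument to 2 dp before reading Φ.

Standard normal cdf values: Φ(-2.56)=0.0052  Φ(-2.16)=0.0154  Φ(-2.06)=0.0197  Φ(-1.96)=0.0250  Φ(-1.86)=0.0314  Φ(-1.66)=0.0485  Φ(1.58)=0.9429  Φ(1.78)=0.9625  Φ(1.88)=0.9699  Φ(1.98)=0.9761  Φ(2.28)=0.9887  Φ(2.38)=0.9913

(1.629, 2.001)

Lower: z₀ + z₁ = 0.095 + (-1.960) = -1.865; 1 − a(z₀+z₁) = 1 − (-0.073)(-1.865) = 0.8639; argument = 0.095 + (-1.865)/0.8639 = -2.0639 → -2.06.
α₁ = Φ(-2.06) = 0.0197; rank = round(500 × 0.0197) = 10; θ*₍10₎ = 1.629.
Upper: z₀ + z₂ = 2.055; 1 − a(z₀+z₂) = 1.1500; argument = 1.8819 → 1.88; α₂ = 0.9699; rank = 485; θ*₍485₎ = 2.001.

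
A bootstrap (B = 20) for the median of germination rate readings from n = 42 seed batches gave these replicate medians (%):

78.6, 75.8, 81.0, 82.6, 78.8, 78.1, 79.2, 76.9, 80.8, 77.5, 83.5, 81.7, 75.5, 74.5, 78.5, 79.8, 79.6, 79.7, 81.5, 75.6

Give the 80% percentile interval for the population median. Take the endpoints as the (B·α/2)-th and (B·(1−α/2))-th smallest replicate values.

(75.5, 81.7)

Sorted replicates: 74.5, 75.5, 75.6, 75.8, 76.9, 77.5, 78.1, 78.5, 78.6, 78.8, 79.2, 79.6, 79.7, 79.8, 80.8, 81.0, 81.5, 81.7, 82.6, 83.5
α = 0.20; lower rank = 20 × 0.100 = 2; upper rank = 20 × 0.900 = 18.
The 2nd smallest replicate is 75.5; the 18th is 81.7.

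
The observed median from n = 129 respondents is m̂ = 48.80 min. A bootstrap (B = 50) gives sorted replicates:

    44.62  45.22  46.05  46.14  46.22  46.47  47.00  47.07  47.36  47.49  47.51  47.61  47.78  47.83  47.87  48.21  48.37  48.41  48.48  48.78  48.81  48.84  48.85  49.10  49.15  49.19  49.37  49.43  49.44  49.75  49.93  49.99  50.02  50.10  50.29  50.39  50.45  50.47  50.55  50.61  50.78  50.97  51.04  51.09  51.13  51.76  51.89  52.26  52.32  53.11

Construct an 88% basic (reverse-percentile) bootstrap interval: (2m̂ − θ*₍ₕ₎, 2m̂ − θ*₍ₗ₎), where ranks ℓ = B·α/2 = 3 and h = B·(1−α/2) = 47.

(45.71, 51.55)

Percentile endpoints at ranks 3 and 47: θ*₍3₎ = 46.05, θ*₍47₎ = 51.89.
Basic interval reflects these around m̂:
  lower = 2 × 48.80 − 51.89 = 45.71
  upper = 2 × 48.80 − 46.05 = 51.55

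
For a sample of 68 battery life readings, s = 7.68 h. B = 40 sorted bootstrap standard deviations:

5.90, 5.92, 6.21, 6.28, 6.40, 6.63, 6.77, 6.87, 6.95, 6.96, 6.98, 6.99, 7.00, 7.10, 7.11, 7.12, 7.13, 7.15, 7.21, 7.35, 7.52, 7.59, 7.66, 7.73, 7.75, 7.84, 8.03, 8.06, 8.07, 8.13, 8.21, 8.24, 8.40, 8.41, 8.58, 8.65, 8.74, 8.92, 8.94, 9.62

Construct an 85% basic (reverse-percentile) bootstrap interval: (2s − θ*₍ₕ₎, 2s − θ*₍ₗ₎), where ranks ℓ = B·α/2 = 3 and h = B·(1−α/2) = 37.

(6.62, 9.15)

Percentile endpoints at ranks 3 and 37: θ*₍3₎ = 6.21, θ*₍37₎ = 8.74.
Basic interval reflects these around s:
  lower = 2 × 7.68 − 8.74 = 6.62
  upper = 2 × 7.68 − 6.21 = 9.15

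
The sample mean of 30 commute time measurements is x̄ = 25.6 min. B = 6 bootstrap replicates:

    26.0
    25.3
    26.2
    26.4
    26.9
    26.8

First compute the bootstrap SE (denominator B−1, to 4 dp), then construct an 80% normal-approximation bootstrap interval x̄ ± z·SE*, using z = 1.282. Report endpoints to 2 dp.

Mean of replicates = 26.2667; sum of squared deviations = 1.7133; SE* = √(1.7133/5) = 0.5854
Margin = 1.282 × 0.5854 = 0.750
Interval: 25.6 ± 0.750

(24.85, 26.35)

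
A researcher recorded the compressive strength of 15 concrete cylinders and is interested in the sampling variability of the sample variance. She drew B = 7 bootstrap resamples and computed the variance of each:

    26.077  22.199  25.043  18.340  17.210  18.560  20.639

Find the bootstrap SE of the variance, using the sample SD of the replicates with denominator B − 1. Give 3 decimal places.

Bootstrap SE is the standard deviation of the 7 replicate variances.
Mean of replicates: (26.077 + 22.199 + 25.043 + 18.340 + 17.210 + 18.560 + 20.639) / 7 = 148.0680 / 7 = 21.1526
Sum of squared deviations: (+4.9244)² + (+1.0464)² + (+3.8904)² + (−2.8126)² + (−3.9426)² + (−2.5926)² + (−0.5136)² = 70.9201
Variance = 70.9201 / 6 = 11.8200
SE* = √11.8200

SE* = 3.438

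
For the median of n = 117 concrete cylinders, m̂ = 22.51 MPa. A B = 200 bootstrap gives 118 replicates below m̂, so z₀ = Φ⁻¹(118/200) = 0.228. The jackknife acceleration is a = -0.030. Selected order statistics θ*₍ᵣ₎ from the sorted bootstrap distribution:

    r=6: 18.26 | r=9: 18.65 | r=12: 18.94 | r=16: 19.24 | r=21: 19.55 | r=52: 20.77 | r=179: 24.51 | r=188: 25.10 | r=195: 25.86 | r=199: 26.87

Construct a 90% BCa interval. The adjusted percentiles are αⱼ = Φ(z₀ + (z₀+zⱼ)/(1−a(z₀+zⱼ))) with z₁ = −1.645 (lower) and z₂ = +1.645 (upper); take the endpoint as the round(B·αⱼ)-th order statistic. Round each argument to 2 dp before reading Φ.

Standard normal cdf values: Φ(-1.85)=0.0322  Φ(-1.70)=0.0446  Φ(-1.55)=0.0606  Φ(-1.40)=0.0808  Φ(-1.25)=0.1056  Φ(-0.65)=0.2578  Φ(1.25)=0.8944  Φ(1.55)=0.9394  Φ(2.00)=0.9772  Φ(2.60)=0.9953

Lower: z₀ + z₁ = 0.228 + (-1.645) = -1.417; 1 − a(z₀+z₁) = 1 − (-0.030)(-1.417) = 0.9575; argument = 0.228 + (-1.417)/0.9575 = -1.2519 → -1.25.
α₁ = Φ(-1.25) = 0.1056; rank = round(200 × 0.1056) = 21; θ*₍21₎ = 19.55.
Upper: z₀ + z₂ = 1.873; 1 − a(z₀+z₂) = 1.0562; argument = 2.0014 → 2.00; α₂ = 0.9772; rank = 195; θ*₍195₎ = 25.86.

(19.55, 25.86)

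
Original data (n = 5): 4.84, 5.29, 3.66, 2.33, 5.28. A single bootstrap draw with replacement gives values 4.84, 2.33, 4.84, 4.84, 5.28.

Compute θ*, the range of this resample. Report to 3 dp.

Range = 5.28 − 2.33 = 2.950

θ* = 2.950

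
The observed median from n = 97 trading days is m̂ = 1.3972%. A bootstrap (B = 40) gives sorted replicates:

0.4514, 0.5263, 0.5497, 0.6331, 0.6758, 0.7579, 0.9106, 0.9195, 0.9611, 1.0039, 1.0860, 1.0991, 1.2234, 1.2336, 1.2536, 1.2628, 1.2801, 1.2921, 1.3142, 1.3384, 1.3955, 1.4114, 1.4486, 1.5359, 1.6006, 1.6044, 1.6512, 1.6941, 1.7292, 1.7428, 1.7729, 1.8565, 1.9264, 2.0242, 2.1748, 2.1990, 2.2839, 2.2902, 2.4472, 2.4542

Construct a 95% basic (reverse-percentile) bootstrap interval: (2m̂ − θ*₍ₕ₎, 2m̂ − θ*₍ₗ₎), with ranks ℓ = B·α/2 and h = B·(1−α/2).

(0.3472, 2.3430)

Percentile endpoints at ranks 1 and 39: θ*₍1₎ = 0.4514, θ*₍39₎ = 2.4472.
Basic interval reflects these around m̂:
  lower = 2 × 1.3972 − 2.4472 = 0.3472
  upper = 2 × 1.3972 − 0.4514 = 2.3430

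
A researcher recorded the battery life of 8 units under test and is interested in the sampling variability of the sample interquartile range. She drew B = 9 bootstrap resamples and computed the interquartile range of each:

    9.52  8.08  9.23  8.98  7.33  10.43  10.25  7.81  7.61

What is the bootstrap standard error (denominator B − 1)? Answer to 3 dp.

Bootstrap SE is the standard deviation of the 9 replicate interquartile ranges.
Mean of replicates: (9.52 + 8.08 + 9.23 + 8.98 + 7.33 + 10.43 + 10.25 + 7.81 + 7.61) / 9 = 79.2400 / 9 = 8.8044
Sum of squared deviations: (+0.7156)² + (−0.7244)² + (+0.4256)² + (+0.1756)² + (−1.4744)² + (+1.6256)² + (+1.4456)² + (−0.9944)² + (−1.1944)² = 10.5704
Variance = 10.5704 / 8 = 1.3213
SE* = √1.3213

SE* = 1.149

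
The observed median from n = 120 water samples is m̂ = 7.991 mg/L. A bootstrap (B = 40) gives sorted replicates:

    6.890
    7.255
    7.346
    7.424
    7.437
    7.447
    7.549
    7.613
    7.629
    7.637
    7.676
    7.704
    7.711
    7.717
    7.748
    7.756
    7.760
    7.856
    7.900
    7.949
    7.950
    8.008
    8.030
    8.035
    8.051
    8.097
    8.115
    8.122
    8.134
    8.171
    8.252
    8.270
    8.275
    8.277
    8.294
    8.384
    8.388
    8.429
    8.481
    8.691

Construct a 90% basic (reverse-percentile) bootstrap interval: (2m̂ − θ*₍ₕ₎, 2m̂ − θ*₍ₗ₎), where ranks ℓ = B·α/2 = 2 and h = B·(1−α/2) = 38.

Percentile endpoints at ranks 2 and 38: θ*₍2₎ = 7.255, θ*₍38₎ = 8.429.
Basic interval reflects these around m̂:
  lower = 2 × 7.991 − 8.429 = 7.553
  upper = 2 × 7.991 − 7.255 = 8.727

(7.553, 8.727)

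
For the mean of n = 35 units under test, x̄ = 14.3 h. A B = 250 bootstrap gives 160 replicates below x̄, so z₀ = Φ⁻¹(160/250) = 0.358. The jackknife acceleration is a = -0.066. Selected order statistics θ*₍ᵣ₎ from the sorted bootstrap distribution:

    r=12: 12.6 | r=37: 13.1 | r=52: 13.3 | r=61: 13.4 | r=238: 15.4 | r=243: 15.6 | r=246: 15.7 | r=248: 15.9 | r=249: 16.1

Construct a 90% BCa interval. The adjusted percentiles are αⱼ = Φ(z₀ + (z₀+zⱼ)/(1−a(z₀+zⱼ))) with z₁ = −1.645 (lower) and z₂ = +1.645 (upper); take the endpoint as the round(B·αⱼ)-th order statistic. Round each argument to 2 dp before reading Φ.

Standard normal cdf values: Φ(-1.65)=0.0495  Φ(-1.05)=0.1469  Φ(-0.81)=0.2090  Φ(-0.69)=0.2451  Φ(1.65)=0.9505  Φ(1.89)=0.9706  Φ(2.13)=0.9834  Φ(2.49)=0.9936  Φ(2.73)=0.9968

Lower: z₀ + z₁ = 0.358 + (-1.645) = -1.287; 1 − a(z₀+z₁) = 1 − (-0.066)(-1.287) = 0.9151; argument = 0.358 + (-1.287)/0.9151 = -1.0485 → -1.05.
α₁ = Φ(-1.05) = 0.1469; rank = round(250 × 0.1469) = 37; θ*₍37₎ = 13.1.
Upper: z₀ + z₂ = 2.003; 1 − a(z₀+z₂) = 1.1322; argument = 2.1271 → 2.13; α₂ = 0.9834; rank = 246; θ*₍246₎ = 15.7.

(13.1, 15.7)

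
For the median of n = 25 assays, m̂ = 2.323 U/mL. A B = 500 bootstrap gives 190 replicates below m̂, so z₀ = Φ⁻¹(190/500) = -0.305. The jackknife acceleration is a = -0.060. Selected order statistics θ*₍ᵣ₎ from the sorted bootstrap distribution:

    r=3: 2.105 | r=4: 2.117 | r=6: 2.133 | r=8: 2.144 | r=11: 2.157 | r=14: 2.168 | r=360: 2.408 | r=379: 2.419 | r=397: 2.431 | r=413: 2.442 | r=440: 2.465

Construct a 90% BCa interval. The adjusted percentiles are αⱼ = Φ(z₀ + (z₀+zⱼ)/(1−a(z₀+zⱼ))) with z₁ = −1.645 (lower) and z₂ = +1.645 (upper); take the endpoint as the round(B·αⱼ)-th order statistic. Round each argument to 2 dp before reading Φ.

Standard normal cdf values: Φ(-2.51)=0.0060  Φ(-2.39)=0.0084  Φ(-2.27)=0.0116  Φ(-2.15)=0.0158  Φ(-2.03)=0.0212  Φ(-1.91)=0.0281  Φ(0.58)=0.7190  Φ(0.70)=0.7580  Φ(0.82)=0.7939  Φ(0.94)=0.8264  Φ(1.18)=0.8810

(2.105, 2.442)

Lower: z₀ + z₁ = -0.305 + (-1.645) = -1.950; 1 − a(z₀+z₁) = 1 − (-0.060)(-1.950) = 0.8830; argument = -0.305 + (-1.950)/0.8830 = -2.5134 → -2.51.
α₁ = Φ(-2.51) = 0.0060; rank = round(500 × 0.0060) = 3; θ*₍3₎ = 2.105.
Upper: z₀ + z₂ = 1.340; 1 − a(z₀+z₂) = 1.0804; argument = 0.9353 → 0.94; α₂ = 0.8264; rank = 413; θ*₍413₎ = 2.442.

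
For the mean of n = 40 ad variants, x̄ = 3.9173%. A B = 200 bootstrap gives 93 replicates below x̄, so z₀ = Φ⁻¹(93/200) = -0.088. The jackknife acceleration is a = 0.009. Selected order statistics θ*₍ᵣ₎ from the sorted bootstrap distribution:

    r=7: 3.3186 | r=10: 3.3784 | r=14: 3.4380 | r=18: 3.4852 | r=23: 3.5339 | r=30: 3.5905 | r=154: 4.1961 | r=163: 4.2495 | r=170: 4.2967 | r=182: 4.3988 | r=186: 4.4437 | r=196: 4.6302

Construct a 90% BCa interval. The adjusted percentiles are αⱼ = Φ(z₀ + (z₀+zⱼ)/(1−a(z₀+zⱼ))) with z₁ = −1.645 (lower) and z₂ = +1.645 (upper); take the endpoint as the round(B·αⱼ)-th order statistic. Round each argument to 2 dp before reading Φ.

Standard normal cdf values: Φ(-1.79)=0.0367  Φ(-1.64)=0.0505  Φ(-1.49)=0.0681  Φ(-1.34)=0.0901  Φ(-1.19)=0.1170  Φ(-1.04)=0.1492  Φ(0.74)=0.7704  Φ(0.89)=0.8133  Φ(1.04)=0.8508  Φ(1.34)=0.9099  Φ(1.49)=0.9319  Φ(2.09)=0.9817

Lower: z₀ + z₁ = -0.088 + (-1.645) = -1.733; 1 − a(z₀+z₁) = 1 − (0.009)(-1.733) = 1.0156; argument = -0.088 + (-1.733)/1.0156 = -1.7944 → -1.79.
α₁ = Φ(-1.79) = 0.0367; rank = round(200 × 0.0367) = 7; θ*₍7₎ = 3.3186.
Upper: z₀ + z₂ = 1.557; 1 − a(z₀+z₂) = 0.9860; argument = 1.4911 → 1.49; α₂ = 0.9319; rank = 186; θ*₍186₎ = 4.4437.

(3.3186, 4.4437)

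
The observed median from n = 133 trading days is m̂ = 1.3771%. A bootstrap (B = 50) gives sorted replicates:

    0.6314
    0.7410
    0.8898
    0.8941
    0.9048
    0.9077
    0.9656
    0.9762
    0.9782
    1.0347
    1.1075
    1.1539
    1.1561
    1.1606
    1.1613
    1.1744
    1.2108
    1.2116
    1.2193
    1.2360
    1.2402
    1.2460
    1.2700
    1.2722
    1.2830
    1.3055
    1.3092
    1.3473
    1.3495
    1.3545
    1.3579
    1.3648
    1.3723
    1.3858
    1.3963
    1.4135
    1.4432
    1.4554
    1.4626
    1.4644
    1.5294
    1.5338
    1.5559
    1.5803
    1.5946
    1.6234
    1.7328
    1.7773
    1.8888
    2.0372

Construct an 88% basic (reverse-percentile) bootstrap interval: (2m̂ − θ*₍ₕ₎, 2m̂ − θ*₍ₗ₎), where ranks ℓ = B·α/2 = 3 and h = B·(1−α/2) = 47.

(1.0214, 1.8644)

Percentile endpoints at ranks 3 and 47: θ*₍3₎ = 0.8898, θ*₍47₎ = 1.7328.
Basic interval reflects these around m̂:
  lower = 2 × 1.3771 − 1.7328 = 1.0214
  upper = 2 × 1.3771 − 0.8898 = 1.8644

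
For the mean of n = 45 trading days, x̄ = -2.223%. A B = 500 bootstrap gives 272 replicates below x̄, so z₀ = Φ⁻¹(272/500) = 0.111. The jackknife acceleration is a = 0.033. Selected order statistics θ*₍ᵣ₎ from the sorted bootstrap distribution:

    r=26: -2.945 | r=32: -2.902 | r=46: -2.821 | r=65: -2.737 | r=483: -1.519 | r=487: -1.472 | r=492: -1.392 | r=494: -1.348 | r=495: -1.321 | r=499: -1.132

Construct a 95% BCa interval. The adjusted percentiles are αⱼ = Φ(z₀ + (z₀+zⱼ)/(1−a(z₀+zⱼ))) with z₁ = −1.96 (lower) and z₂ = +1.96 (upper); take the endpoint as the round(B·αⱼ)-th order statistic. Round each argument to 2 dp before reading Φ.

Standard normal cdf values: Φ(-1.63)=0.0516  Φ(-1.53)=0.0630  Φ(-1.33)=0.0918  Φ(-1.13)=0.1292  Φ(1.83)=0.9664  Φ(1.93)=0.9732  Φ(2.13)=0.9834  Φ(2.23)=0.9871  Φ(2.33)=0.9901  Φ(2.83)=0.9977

Lower: z₀ + z₁ = 0.111 + (-1.960) = -1.849; 1 − a(z₀+z₁) = 1 − (0.033)(-1.849) = 1.0610; argument = 0.111 + (-1.849)/1.0610 = -1.6317 → -1.63.
α₁ = Φ(-1.63) = 0.0516; rank = round(500 × 0.0516) = 26; θ*₍26₎ = -2.945.
Upper: z₀ + z₂ = 2.071; 1 − a(z₀+z₂) = 0.9317; argument = 2.3339 → 2.33; α₂ = 0.9901; rank = 495; θ*₍495₎ = -1.321.

(-2.945, -1.321)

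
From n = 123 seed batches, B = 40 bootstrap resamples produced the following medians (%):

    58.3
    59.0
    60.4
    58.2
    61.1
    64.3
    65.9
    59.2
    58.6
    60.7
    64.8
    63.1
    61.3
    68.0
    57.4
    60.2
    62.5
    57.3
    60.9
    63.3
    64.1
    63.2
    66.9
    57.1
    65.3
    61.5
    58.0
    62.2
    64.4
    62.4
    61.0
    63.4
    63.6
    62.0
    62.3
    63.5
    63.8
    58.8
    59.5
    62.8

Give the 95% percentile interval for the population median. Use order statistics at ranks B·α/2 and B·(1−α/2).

(57.1, 66.9)

Sorted replicates: 57.1, 57.3, 57.4, 58.0, 58.2, 58.3, 58.6, 58.8, 59.0, 59.2, 59.5, 60.2, 60.4, 60.7, 60.9, 61.0, 61.1, 61.3, 61.5, 62.0, 62.2, 62.3, 62.4, 62.5, 62.8, 63.1, 63.2, 63.3, 63.4, 63.5, 63.6, 63.8, 64.1, 64.3, 64.4, 64.8, 65.3, 65.9, 66.9, 68.0
α = 0.05; lower rank = 40 × 0.025 = 1; upper rank = 40 × 0.975 = 39.
The 1st smallest replicate is 57.1; the 39th is 66.9.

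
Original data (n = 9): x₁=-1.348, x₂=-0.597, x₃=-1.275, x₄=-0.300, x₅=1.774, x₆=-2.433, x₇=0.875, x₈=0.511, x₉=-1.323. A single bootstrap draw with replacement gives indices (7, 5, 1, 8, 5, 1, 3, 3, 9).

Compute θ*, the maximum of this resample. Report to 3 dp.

θ* = 1.774

Resample values: 0.875, 1.774, -1.348, 0.511, 1.774, -1.348, -1.275, -1.275, -1.323.
Maximum = 1.774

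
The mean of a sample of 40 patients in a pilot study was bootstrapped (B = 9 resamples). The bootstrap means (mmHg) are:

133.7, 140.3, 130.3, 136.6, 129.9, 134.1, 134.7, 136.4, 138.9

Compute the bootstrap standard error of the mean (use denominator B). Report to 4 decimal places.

Bootstrap SE is the standard deviation of the 9 replicate means.
Mean of replicates: (133.7 + 140.3 + 130.3 + 136.6 + 129.9 + 134.1 + 134.7 + 136.4 + 138.9) / 9 = 1214.90000 / 9 = 134.98889
Sum of squared deviations: (−1.28889)² + (+5.31111)² + (−4.68889)² + (+1.61111)² + (−5.08889)² + (−0.88889)² + (−0.28889)² + (+1.41111)² + (+3.91111)² = 98.50889
Variance = 98.50889 / 9 = 10.94543
SE* = √10.94543

SE* = 3.3084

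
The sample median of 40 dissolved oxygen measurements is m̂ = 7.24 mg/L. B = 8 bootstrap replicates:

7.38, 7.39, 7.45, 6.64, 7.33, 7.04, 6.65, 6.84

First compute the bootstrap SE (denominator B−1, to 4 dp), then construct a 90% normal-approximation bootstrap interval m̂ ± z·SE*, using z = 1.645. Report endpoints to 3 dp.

(6.676, 7.804)

Mean of replicates = 7.0900; sum of squared deviations = 0.8224; SE* = √(0.8224/7) = 0.3428
Margin = 1.645 × 0.3428 = 0.5639
Interval: 7.24 ± 0.5639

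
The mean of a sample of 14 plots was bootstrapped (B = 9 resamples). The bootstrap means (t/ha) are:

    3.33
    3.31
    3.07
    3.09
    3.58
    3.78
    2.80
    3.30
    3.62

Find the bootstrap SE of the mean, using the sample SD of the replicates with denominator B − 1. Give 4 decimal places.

Bootstrap SE is the standard deviation of the 9 replicate means.
Mean of replicates: (3.33 + 3.31 + 3.07 + 3.09 + 3.58 + 3.78 + 2.80 + 3.30 + 3.62) / 9 = 29.88000 / 9 = 3.32000
Sum of squared deviations: (+0.01000)² + (−0.01000)² + (−0.25000)² + (−0.23000)² + (+0.26000)² + (+0.46000)² + (−0.52000)² + (−0.02000)² + (+0.30000)² = 0.75560
Variance = 0.75560 / 8 = 0.09445
SE* = √0.09445

SE* = 0.3073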